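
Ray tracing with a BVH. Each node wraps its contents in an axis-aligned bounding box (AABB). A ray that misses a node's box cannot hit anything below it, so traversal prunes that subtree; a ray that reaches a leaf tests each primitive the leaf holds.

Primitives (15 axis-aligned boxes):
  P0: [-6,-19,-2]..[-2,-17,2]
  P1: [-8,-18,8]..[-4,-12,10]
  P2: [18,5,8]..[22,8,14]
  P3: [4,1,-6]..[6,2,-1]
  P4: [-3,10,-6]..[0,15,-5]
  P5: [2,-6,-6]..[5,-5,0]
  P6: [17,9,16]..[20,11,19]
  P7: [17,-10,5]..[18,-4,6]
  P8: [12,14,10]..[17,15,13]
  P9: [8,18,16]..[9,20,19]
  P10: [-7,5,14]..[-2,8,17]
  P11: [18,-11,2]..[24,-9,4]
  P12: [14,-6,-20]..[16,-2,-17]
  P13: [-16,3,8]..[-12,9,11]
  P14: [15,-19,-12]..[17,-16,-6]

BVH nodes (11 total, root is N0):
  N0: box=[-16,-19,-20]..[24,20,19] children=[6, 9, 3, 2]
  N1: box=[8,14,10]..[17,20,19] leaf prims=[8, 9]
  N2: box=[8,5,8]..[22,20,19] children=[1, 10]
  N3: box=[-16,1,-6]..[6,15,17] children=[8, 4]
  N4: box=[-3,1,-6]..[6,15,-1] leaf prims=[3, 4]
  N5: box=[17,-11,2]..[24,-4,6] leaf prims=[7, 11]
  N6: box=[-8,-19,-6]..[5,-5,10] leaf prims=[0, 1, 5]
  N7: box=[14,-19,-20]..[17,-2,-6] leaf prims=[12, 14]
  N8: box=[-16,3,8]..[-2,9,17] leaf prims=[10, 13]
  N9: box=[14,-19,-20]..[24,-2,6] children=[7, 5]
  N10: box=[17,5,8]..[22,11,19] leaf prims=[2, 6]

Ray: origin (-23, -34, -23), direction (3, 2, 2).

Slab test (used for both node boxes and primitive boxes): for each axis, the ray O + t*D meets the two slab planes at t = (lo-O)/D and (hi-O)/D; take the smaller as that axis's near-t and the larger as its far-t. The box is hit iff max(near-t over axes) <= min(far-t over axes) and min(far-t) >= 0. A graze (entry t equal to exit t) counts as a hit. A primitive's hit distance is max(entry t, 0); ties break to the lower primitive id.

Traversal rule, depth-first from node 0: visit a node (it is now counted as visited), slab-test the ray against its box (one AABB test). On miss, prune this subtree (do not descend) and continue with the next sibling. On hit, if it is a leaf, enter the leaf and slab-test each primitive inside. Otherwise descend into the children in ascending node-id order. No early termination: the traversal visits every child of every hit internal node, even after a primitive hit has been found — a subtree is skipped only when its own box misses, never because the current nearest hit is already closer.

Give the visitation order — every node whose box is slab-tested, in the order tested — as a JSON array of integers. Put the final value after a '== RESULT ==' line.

Traverse from the root:
N0 x:[7/3,47/3] y:[15/2,27] z:[3/2,21] -> hit [15/2,47/3], descend [2, 3, 6, 9]
  N2 x:[31/3,15] y:[39/2,27] z:[31/2,21] -> miss, prune
  N3 x:[7/3,29/3] y:[35/2,49/2] z:[17/2,20] -> miss, prune
  N6 x:[5,28/3] y:[15/2,29/2] z:[17/2,33/2] -> hit [17/2,28/3] leaf, test {P0(miss), P1(miss), P5(miss)}
  N9 x:[37/3,47/3] y:[15/2,16] z:[3/2,29/2] -> hit [37/3,29/2], descend [5, 7]
    N5 x:[40/3,47/3] y:[23/2,15] z:[25/2,29/2] -> hit [40/3,29/2] leaf, test {P7(miss), P11(miss)}
    N7 x:[37/3,40/3] y:[15/2,16] z:[3/2,17/2] -> miss, prune

Visited [0, 2, 3, 6, 9, 5, 7]. Tests: 7 box, 2 leaf. Nearest: miss.

== RESULT ==
[0, 2, 3, 6, 9, 5, 7]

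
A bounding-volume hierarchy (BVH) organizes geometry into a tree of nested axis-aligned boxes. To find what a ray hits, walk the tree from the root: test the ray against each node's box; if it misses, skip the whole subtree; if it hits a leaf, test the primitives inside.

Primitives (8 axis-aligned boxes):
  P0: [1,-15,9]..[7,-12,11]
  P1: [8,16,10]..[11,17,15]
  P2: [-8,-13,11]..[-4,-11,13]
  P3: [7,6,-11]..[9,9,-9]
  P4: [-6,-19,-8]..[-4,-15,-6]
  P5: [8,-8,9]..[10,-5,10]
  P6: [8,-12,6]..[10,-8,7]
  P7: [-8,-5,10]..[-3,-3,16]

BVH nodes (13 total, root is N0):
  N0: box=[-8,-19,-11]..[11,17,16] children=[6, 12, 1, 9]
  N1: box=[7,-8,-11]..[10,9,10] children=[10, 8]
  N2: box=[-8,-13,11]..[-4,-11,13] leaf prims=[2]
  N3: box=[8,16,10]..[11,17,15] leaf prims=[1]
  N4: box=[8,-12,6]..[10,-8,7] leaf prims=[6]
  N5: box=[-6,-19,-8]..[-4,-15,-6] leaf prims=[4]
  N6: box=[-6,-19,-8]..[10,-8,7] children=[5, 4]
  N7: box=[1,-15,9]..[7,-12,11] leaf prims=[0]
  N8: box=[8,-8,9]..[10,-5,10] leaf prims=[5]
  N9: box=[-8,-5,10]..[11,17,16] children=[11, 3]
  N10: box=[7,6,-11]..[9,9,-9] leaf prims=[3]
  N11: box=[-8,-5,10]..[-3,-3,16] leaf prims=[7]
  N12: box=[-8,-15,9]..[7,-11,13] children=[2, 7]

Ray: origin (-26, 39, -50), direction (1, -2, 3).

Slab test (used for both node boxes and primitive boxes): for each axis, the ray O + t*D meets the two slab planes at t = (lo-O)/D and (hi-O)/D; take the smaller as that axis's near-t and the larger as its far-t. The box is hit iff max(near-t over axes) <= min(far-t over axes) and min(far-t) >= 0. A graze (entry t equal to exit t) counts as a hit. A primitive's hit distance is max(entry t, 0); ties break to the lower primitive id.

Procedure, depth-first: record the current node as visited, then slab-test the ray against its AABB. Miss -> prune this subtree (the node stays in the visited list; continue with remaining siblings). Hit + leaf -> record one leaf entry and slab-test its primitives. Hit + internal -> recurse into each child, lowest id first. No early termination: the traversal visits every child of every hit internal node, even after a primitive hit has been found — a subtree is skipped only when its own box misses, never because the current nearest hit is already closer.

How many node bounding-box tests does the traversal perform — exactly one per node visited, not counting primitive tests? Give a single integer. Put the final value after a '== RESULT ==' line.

Trace the traversal:
N0 x:[18,37] y:[11,29] z:[13,22] -> hit [18,22], descend [1, 6, 9, 12]
  N1 x:[33,36] y:[15,47/2] z:[13,20] -> miss, prune
  N6 x:[20,36] y:[47/2,29] z:[14,19] -> miss, prune
  N9 x:[18,37] y:[11,22] z:[20,22] -> hit [20,22], descend [3, 11]
    N3 x:[34,37] y:[11,23/2] z:[20,65/3] -> miss, prune
    N11 x:[18,23] y:[21,22] z:[20,22] -> hit [21,22] leaf, test {P7@t=21}
  N12 x:[18,33] y:[25,27] z:[59/3,21] -> miss, prune

order=[0, 1, 6, 9, 3, 11, 12]  |boxes|=7  |leaves|=1  hit=P7

== RESULT ==
7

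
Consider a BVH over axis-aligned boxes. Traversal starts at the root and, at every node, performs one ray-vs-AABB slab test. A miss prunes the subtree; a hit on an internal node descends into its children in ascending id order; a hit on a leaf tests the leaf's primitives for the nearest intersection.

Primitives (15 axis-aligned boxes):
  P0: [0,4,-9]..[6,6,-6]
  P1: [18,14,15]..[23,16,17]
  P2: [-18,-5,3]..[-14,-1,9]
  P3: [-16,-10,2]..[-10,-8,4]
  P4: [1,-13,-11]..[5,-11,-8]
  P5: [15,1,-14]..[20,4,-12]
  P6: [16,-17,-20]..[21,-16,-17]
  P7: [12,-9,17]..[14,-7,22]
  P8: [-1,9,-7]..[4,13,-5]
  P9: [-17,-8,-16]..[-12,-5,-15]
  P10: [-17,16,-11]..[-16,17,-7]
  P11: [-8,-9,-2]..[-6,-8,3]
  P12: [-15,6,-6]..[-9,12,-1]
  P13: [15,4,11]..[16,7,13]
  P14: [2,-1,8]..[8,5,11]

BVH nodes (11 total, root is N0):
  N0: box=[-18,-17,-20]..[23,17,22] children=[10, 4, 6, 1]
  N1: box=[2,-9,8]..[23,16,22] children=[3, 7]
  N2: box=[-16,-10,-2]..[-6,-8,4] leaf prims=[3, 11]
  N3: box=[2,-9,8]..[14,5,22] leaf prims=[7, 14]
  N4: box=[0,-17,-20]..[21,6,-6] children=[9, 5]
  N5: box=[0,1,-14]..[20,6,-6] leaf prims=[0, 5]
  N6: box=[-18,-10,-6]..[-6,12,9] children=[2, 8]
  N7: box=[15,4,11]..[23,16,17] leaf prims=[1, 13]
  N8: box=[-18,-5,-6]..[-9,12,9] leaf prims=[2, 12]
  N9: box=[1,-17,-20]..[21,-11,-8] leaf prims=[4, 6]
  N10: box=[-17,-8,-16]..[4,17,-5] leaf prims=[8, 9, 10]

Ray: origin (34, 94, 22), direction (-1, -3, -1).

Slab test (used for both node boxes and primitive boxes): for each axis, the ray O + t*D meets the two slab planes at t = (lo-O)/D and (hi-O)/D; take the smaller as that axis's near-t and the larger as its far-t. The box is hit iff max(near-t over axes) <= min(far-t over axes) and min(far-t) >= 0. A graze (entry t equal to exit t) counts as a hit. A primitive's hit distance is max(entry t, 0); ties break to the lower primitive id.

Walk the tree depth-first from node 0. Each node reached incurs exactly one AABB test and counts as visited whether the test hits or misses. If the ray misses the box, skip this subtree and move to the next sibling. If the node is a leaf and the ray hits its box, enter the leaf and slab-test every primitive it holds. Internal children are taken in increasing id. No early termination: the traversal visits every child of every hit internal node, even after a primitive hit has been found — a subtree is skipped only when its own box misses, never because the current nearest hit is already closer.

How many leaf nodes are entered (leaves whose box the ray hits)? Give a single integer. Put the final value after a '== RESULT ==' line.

Trace the traversal:
N0 x:[11,52] y:[77/3,37] z:[0,42] -> hit [77/3,37], descend [1, 4, 6, 10]
  N1 x:[11,32] y:[26,103/3] z:[0,14] -> miss, prune
  N4 x:[13,34] y:[88/3,37] z:[28,42] -> hit [88/3,34], descend [5, 9]
    N5 x:[14,34] y:[88/3,31] z:[28,36] -> hit [88/3,31] leaf, test {P0@t=88/3, P5(miss)}
    N9 x:[13,33] y:[35,37] z:[30,42] -> miss, prune
  N6 x:[40,52] y:[82/3,104/3] z:[13,28] -> miss, prune
  N10 x:[30,51] y:[77/3,34] z:[27,38] -> hit [30,34] leaf, test {P8(miss), P9(miss), P10(miss)}

Visited [0, 1, 4, 5, 9, 6, 10]. Tests: 7 box, 2 leaf. Nearest: P0.

== RESULT ==
2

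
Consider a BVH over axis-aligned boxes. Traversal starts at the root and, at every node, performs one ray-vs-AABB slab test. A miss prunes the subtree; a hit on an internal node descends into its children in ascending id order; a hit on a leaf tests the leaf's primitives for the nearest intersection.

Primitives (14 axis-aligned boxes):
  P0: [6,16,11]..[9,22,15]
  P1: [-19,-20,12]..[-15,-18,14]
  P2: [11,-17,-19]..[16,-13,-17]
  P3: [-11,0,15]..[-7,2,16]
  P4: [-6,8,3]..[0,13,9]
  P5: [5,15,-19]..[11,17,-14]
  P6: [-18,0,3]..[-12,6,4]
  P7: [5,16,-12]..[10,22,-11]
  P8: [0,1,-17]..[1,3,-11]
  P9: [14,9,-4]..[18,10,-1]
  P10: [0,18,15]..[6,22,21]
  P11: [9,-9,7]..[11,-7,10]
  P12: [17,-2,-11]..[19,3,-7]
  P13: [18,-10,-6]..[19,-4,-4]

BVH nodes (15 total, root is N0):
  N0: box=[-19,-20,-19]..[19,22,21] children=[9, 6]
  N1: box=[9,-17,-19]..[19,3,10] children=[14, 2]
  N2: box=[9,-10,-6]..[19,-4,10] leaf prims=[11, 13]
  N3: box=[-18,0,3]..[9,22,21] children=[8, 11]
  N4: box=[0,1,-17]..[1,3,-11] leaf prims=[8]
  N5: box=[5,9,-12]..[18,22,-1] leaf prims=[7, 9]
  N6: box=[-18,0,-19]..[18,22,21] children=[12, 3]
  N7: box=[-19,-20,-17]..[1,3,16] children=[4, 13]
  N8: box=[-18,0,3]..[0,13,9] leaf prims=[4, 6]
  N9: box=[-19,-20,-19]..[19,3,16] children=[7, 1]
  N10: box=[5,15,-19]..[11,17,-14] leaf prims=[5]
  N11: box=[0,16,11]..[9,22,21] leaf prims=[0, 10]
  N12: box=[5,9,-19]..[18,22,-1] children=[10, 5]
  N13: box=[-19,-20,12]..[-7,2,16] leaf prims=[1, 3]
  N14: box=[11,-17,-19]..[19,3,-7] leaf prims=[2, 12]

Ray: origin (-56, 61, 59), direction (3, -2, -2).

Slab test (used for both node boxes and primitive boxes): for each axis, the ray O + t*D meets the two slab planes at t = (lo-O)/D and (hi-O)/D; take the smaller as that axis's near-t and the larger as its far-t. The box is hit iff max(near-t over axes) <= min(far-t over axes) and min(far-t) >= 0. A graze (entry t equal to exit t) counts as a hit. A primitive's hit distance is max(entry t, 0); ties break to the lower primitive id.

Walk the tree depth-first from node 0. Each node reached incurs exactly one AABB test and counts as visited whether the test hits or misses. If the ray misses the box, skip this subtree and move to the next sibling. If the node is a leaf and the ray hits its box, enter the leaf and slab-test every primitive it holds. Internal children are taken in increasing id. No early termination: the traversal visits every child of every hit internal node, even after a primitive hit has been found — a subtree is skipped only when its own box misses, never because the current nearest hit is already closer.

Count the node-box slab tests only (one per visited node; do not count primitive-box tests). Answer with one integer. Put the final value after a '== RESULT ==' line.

Trace the traversal:
N0 x:[37/3,25] y:[39/2,81/2] z:[19,39] -> hit [39/2,25], descend [6, 9]
  N6 x:[38/3,74/3] y:[39/2,61/2] z:[19,39] -> hit [39/2,74/3], descend [3, 12]
    N3 x:[38/3,65/3] y:[39/2,61/2] z:[19,28] -> hit [39/2,65/3], descend [8, 11]
      N8 x:[38/3,56/3] y:[24,61/2] z:[25,28] -> miss, prune
      N11 x:[56/3,65/3] y:[39/2,45/2] z:[19,24] -> hit [39/2,65/3] leaf, test {P0(miss), P10@t=39/2}
    N12 x:[61/3,74/3] y:[39/2,26] z:[30,39] -> miss, prune
  N9 x:[37/3,25] y:[29,81/2] z:[43/2,39] -> miss, prune

Visited [0, 6, 3, 8, 11, 12, 9]. Tests: 7 box, 1 leaf. Nearest: P10.

== RESULT ==
7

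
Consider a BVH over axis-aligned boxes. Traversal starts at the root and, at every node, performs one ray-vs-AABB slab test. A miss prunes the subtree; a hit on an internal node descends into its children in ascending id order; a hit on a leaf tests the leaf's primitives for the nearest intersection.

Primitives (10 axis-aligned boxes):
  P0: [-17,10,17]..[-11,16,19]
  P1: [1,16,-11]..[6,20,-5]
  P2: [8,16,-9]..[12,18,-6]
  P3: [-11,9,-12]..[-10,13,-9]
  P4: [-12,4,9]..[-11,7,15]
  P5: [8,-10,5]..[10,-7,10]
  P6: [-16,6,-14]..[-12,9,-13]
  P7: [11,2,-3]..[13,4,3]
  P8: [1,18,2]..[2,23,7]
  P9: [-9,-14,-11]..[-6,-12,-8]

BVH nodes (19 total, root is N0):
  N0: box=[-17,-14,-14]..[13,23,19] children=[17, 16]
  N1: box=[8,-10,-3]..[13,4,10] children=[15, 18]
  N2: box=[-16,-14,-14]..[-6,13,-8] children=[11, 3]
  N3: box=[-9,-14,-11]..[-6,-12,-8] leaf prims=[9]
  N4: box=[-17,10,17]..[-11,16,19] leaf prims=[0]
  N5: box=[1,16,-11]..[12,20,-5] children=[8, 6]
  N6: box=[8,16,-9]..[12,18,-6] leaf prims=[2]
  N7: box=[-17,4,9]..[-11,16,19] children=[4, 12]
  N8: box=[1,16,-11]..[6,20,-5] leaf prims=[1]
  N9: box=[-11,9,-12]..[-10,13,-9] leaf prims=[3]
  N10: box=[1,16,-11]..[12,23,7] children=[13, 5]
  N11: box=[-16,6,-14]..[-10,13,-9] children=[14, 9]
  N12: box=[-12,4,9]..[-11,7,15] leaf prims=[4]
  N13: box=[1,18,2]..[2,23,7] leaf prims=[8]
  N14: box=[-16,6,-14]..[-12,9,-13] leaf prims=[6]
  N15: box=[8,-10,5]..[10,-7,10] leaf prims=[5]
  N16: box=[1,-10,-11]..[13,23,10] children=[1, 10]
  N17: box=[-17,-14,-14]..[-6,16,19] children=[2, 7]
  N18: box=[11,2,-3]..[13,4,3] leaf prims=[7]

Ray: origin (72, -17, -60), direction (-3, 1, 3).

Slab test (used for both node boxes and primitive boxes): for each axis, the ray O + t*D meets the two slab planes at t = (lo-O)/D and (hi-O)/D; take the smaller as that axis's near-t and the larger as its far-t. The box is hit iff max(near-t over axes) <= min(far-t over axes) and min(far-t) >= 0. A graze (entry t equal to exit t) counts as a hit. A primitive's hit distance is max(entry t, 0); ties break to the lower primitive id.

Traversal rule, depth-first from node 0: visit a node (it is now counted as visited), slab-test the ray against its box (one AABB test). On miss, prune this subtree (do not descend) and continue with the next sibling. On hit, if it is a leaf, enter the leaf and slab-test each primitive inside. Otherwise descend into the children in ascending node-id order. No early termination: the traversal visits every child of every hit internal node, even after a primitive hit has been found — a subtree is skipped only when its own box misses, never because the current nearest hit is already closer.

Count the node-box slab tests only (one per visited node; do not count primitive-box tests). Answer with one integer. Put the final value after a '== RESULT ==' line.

Traverse from the root:
N0 x:[59/3,89/3] y:[3,40] z:[46/3,79/3] -> hit [59/3,79/3], descend [16, 17]
  N16 x:[59/3,71/3] y:[7,40] z:[49/3,70/3] -> hit [59/3,70/3], descend [1, 10]
    N1 x:[59/3,64/3] y:[7,21] z:[19,70/3] -> hit [59/3,21], descend [15, 18]
      N15 x:[62/3,64/3] y:[7,10] z:[65/3,70/3] -> miss, prune
      N18 x:[59/3,61/3] y:[19,21] z:[19,21] -> hit [59/3,61/3] leaf, test {P7@t=59/3}
    N10 x:[20,71/3] y:[33,40] z:[49/3,67/3] -> miss, prune
  N17 x:[26,89/3] y:[3,33] z:[46/3,79/3] -> hit [26,79/3], descend [2, 7]
    N2 x:[26,88/3] y:[3,30] z:[46/3,52/3] -> miss, prune
    N7 x:[83/3,89/3] y:[21,33] z:[23,79/3] -> miss, prune

Visited [0, 16, 1, 15, 18, 10, 17, 2, 7]. Tests: 9 box, 1 leaf. Nearest: P7.

== RESULT ==
9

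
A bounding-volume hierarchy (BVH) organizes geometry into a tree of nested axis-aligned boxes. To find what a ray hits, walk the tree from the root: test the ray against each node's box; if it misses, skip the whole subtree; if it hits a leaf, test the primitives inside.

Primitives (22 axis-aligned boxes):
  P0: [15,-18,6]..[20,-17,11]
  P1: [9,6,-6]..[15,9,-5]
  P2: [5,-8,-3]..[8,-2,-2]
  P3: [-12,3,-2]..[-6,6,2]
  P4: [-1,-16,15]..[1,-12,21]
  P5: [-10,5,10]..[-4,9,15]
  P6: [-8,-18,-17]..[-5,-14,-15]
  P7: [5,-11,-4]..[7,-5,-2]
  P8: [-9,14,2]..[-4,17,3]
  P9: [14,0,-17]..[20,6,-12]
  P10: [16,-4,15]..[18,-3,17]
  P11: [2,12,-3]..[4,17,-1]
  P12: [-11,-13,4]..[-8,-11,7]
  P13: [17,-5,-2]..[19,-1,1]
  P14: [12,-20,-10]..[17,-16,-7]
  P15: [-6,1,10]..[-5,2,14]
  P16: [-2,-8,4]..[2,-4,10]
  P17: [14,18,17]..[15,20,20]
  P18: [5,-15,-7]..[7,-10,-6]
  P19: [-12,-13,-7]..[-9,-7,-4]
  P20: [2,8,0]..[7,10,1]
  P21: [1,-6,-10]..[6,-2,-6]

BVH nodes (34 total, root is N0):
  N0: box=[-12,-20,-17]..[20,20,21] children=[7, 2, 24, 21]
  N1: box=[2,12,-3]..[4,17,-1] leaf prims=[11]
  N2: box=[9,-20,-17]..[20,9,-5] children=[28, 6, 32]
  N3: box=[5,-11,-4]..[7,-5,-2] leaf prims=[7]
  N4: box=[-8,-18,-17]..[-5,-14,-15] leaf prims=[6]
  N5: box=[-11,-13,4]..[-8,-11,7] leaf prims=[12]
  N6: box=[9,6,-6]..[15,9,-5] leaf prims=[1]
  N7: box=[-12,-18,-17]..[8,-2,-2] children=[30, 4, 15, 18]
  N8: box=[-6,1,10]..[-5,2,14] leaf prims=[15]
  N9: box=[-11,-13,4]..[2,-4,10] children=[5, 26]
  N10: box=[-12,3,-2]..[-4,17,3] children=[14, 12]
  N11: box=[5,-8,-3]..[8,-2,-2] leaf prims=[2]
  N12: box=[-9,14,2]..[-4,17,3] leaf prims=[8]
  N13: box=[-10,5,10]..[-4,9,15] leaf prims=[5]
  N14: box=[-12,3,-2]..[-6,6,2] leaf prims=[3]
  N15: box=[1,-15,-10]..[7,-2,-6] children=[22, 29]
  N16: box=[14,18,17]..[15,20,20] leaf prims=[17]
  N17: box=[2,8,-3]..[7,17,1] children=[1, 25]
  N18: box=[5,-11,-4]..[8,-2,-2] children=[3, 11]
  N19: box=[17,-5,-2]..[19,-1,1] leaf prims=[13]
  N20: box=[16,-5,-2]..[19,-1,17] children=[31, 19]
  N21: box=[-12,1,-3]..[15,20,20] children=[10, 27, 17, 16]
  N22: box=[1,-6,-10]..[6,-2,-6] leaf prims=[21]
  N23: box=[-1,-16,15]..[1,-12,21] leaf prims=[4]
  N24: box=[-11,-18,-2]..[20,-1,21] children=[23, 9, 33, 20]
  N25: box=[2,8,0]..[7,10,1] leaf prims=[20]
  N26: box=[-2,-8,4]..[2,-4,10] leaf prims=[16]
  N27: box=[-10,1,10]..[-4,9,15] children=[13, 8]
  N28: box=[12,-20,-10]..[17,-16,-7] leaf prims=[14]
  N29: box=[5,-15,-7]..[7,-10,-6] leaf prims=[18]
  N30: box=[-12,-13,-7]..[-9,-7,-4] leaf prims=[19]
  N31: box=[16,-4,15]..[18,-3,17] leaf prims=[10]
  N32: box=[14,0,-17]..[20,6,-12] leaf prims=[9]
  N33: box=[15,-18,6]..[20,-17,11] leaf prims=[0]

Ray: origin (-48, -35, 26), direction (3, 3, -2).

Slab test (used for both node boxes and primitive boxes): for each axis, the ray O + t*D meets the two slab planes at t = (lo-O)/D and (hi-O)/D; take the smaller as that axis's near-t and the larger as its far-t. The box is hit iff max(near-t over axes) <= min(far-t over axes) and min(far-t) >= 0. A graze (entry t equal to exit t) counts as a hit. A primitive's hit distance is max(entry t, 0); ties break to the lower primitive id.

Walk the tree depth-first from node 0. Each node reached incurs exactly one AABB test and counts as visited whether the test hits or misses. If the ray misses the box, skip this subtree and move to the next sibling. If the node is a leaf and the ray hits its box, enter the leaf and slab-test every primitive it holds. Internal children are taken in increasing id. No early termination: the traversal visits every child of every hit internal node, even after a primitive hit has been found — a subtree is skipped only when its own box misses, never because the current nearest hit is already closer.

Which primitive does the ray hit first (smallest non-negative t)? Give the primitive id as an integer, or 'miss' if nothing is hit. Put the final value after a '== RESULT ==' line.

Trace the traversal:
N0 x:[12,68/3] y:[5,55/3] z:[5/2,43/2] -> hit [12,55/3], descend [2, 7, 21, 24]
  N2 x:[19,68/3] y:[5,44/3] z:[31/2,43/2] -> miss, prune
  N7 x:[12,56/3] y:[17/3,11] z:[14,43/2] -> miss, prune
  N21 x:[12,21] y:[12,55/3] z:[3,29/2] -> hit [12,29/2], descend [10, 16, 17, 27]
    N10 x:[12,44/3] y:[38/3,52/3] z:[23/2,14] -> hit [38/3,14], descend [12, 14]
      N12 x:[13,44/3] y:[49/3,52/3] z:[23/2,12] -> miss, prune
      N14 x:[12,14] y:[38/3,41/3] z:[12,14] -> hit [38/3,41/3] leaf, test {P3@t=38/3}
    N16 x:[62/3,21] y:[53/3,55/3] z:[3,9/2] -> miss, prune
    N17 x:[50/3,55/3] y:[43/3,52/3] z:[25/2,29/2] -> miss, prune
    N27 x:[38/3,44/3] y:[12,44/3] z:[11/2,8] -> miss, prune
  N24 x:[37/3,68/3] y:[17/3,34/3] z:[5/2,14] -> miss, prune

Visited [0, 2, 7, 21, 10, 12, 14, 16, 17, 27, 24]. Tests: 11 box, 1 leaf. Nearest: P3.

== RESULT ==
3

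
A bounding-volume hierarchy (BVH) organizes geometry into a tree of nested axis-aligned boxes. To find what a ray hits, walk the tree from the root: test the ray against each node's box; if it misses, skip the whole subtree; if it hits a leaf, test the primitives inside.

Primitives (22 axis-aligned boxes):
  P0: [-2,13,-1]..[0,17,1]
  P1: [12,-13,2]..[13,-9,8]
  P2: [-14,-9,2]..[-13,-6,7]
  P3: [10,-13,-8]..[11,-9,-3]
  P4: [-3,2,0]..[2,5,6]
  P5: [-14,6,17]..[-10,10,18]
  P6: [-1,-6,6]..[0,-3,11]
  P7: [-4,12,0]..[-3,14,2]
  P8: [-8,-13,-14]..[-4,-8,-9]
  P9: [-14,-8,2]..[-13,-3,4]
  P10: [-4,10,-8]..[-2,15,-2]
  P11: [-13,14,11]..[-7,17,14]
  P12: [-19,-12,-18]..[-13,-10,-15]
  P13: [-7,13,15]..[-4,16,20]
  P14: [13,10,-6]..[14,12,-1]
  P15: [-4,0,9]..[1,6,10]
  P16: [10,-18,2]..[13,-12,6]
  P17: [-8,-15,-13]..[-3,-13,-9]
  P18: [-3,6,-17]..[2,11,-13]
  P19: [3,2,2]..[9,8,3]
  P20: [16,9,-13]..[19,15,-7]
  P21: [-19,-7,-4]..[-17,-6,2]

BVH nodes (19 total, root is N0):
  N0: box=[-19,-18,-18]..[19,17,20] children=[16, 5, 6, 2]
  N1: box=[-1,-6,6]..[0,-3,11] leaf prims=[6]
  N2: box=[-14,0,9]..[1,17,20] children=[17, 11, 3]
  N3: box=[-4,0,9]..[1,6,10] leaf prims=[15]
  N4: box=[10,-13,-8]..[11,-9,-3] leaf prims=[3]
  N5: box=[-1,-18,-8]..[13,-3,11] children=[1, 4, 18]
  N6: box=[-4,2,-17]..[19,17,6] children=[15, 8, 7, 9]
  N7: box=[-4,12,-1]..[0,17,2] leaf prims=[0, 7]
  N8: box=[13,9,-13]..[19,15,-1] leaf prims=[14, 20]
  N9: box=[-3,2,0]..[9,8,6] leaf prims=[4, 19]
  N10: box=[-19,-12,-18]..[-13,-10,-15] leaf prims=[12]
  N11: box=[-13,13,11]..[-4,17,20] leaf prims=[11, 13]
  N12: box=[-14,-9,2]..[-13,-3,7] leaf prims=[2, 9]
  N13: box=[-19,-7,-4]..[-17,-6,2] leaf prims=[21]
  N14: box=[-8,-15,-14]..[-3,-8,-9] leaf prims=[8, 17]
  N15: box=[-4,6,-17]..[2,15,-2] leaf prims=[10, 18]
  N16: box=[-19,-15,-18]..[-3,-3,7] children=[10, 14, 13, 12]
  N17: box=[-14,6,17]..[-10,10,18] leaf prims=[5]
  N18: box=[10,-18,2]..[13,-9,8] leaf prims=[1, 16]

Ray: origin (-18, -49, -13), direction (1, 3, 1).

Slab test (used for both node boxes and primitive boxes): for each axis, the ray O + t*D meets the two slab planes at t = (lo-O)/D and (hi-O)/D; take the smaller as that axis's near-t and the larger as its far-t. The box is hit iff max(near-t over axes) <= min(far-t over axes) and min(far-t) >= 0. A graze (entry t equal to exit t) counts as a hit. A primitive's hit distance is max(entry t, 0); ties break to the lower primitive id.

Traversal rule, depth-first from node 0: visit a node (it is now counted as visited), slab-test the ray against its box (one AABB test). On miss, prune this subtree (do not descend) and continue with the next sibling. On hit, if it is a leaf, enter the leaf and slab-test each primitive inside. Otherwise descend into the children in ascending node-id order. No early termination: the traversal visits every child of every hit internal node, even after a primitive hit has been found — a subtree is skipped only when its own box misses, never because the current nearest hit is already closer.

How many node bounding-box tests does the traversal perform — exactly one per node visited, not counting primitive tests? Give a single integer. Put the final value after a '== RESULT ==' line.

Traverse from the root:
N0 x:[-1,37] y:[31/3,22] z:[-5,33] -> hit [31/3,22], descend [2, 5, 6, 16]
  N2 x:[4,19] y:[49/3,22] z:[22,33] -> miss, prune
  N5 x:[17,31] y:[31/3,46/3] z:[5,24] -> miss, prune
  N6 x:[14,37] y:[17,22] z:[-4,19] -> hit [17,19], descend [7, 8, 9, 15]
    N7 x:[14,18] y:[61/3,22] z:[12,15] -> miss, prune
    N8 x:[31,37] y:[58/3,64/3] z:[0,12] -> miss, prune
    N9 x:[15,27] y:[17,19] z:[13,19] -> hit [17,19] leaf, test {P4@t=17, P19(miss)}
    N15 x:[14,20] y:[55/3,64/3] z:[-4,11] -> miss, prune
  N16 x:[-1,15] y:[34/3,46/3] z:[-5,20] -> hit [34/3,15], descend [10, 12, 13, 14]
    N10 x:[-1,5] y:[37/3,13] z:[-5,-2] -> miss, prune
    N12 x:[4,5] y:[40/3,46/3] z:[15,20] -> miss, prune
    N13 x:[-1,1] y:[14,43/3] z:[9,15] -> miss, prune
    N14 x:[10,15] y:[34/3,41/3] z:[-1,4] -> miss, prune

Visited [0, 2, 5, 6, 7, 8, 9, 15, 16, 10, 12, 13, 14]. Tests: 13 box, 1 leaf. Nearest: P4.

== RESULT ==
13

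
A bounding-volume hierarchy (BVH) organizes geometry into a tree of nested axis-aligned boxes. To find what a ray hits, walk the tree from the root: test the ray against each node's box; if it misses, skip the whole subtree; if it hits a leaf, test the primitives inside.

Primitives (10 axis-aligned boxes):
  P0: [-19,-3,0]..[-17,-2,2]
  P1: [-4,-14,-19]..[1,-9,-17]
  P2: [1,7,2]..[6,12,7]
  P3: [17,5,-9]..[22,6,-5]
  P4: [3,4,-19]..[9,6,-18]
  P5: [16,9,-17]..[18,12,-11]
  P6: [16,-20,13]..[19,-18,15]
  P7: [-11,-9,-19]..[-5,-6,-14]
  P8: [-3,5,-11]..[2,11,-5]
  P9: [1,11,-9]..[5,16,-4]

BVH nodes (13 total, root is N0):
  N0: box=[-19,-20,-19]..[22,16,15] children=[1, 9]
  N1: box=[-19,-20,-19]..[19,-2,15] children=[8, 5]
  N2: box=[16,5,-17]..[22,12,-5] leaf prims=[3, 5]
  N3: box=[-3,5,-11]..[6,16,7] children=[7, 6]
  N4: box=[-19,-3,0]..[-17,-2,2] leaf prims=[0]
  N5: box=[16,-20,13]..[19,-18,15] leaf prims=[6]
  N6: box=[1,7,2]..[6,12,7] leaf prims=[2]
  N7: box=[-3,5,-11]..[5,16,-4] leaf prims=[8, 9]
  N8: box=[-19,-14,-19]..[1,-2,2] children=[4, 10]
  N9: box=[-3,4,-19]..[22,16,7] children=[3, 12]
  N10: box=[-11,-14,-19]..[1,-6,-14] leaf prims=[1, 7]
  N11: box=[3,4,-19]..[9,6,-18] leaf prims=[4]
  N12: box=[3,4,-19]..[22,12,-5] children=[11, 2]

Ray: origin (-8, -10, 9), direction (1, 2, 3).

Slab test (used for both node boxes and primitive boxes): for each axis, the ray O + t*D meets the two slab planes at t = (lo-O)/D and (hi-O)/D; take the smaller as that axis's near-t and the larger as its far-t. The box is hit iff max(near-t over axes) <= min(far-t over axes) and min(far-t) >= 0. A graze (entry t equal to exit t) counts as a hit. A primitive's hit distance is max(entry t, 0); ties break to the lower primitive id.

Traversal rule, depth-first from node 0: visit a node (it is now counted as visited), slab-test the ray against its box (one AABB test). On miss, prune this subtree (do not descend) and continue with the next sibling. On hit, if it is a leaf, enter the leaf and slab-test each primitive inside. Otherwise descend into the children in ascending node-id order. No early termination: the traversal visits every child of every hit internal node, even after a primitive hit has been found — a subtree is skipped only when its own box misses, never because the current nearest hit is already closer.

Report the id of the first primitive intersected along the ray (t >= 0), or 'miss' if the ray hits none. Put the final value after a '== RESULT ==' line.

Trace the traversal:
N0 x:[-11,30] y:[-5,13] z:[-28/3,2] -> hit [-5,2], descend [1, 9]
  N1 x:[-11,27] y:[-5,4] z:[-28/3,2] -> hit [-5,2], descend [5, 8]
    N5 x:[24,27] y:[-5,-4] z:[4/3,2] -> miss, prune
    N8 x:[-11,9] y:[-2,4] z:[-28/3,-7/3] -> miss, prune
  N9 x:[5,30] y:[7,13] z:[-28/3,-2/3] -> miss, prune

Summary -> nodes [0, 1, 5, 8, 9]; box-tests=5; leaf-entries=0; first=miss

== RESULT ==
miss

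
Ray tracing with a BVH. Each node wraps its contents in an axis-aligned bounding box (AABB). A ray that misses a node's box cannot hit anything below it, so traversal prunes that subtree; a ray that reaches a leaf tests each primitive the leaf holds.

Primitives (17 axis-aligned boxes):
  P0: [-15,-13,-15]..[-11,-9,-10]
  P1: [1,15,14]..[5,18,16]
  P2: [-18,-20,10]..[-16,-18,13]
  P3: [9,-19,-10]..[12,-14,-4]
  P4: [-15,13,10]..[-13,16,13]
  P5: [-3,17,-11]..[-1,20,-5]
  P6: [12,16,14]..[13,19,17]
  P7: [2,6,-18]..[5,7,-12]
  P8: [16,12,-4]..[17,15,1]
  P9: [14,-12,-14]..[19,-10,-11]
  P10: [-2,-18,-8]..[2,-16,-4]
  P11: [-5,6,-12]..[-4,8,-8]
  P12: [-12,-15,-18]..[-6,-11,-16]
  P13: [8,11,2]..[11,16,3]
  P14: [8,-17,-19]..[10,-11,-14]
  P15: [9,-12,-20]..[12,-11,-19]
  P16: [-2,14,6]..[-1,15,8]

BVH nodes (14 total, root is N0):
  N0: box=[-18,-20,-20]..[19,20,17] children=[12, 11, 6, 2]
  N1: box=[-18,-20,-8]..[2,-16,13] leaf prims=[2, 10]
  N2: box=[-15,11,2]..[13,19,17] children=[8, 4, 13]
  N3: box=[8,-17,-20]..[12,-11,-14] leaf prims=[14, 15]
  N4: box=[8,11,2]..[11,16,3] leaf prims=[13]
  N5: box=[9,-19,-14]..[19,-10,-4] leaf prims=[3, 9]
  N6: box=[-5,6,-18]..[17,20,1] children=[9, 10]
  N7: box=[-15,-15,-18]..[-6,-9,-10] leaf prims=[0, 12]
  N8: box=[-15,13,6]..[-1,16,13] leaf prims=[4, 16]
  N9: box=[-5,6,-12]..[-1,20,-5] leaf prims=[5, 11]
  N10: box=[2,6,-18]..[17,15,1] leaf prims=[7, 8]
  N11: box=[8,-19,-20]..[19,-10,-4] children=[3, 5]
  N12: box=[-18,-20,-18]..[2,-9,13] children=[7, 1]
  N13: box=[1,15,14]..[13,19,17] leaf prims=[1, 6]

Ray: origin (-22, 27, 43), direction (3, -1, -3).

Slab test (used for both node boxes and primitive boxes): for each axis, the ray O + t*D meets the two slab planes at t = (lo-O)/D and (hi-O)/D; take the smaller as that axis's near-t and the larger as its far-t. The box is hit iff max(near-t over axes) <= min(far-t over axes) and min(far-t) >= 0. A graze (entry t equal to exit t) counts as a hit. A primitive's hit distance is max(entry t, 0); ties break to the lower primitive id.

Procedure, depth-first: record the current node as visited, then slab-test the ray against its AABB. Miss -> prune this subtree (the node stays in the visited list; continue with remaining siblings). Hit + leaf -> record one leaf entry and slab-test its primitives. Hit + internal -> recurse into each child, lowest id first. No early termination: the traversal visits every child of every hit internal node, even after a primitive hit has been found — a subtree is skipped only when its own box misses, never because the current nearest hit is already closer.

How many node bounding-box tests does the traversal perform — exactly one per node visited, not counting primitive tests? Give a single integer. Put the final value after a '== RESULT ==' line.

Walk:
N0 x:[4/3,41/3] y:[7,47] z:[26/3,21] -> hit [26/3,41/3], descend [2, 6, 11, 12]
  N2 x:[7/3,35/3] y:[8,16] z:[26/3,41/3] -> hit [26/3,35/3], descend [4, 8, 13]
    N4 x:[10,11] y:[11,16] z:[40/3,41/3] -> miss, prune
    N8 x:[7/3,7] y:[11,14] z:[10,37/3] -> miss, prune
    N13 x:[23/3,35/3] y:[8,12] z:[26/3,29/3] -> hit [26/3,29/3] leaf, test {P1@t=9, P6(miss)}
  N6 x:[17/3,13] y:[7,21] z:[14,61/3] -> miss, prune
  N11 x:[10,41/3] y:[37,46] z:[47/3,21] -> miss, prune
  N12 x:[4/3,8] y:[36,47] z:[10,61/3] -> miss, prune

Summary -> nodes [0, 2, 4, 8, 13, 6, 11, 12]; box-tests=8; leaf-entries=1; first=P1

== RESULT ==
8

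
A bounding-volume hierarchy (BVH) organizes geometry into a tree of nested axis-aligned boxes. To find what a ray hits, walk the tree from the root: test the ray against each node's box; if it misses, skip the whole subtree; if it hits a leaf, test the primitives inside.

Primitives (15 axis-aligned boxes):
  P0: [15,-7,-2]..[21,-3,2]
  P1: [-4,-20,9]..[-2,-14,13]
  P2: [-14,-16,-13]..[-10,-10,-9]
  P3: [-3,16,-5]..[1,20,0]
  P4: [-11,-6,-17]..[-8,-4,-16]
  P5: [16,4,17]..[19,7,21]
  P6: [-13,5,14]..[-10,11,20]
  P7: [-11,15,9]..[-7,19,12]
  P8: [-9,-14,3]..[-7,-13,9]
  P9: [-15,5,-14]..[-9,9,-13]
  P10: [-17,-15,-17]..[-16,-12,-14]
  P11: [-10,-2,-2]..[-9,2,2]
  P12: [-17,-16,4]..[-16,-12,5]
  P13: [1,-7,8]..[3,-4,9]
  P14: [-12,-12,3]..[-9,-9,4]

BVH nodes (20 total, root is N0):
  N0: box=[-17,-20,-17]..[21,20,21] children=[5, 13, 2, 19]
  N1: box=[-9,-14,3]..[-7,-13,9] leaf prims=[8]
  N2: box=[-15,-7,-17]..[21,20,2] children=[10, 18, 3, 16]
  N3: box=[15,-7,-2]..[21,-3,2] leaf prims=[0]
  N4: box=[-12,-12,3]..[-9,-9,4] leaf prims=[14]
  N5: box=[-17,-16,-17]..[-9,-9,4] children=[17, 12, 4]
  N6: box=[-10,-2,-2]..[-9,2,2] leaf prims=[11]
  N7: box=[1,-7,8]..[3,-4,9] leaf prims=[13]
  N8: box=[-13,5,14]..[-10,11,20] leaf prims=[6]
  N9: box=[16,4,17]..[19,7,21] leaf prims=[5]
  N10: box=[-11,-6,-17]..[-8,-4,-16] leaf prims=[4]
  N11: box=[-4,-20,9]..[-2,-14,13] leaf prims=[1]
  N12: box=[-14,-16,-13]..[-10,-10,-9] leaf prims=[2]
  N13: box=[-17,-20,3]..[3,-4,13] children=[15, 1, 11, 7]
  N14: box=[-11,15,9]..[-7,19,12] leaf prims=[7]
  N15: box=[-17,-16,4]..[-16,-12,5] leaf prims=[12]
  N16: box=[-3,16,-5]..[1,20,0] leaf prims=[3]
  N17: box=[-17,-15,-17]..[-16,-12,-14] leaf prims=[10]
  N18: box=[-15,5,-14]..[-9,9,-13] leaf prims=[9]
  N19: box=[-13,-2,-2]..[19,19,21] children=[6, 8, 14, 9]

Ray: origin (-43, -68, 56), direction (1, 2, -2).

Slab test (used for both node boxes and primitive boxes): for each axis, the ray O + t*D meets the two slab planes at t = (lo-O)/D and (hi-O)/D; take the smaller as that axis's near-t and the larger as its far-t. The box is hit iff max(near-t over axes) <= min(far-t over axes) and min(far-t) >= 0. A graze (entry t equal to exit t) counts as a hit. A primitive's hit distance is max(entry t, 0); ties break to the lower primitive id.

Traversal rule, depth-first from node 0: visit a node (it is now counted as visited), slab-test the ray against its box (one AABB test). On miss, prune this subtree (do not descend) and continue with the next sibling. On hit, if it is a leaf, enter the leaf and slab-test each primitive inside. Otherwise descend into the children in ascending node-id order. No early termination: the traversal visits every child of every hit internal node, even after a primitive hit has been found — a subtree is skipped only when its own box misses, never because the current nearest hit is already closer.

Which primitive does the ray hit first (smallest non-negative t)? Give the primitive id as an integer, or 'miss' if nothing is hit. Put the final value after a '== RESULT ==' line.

Traverse from the root:
N0 x:[26,64] y:[24,44] z:[35/2,73/2] -> hit [26,73/2], descend [2, 5, 13, 19]
  N2 x:[28,64] y:[61/2,44] z:[27,73/2] -> hit [61/2,73/2], descend [3, 10, 16, 18]
    N3 x:[58,64] y:[61/2,65/2] z:[27,29] -> miss, prune
    N10 x:[32,35] y:[31,32] z:[36,73/2] -> miss, prune
    N16 x:[40,44] y:[42,44] z:[28,61/2] -> miss, prune
    N18 x:[28,34] y:[73/2,77/2] z:[69/2,35] -> miss, prune
  N5 x:[26,34] y:[26,59/2] z:[26,73/2] -> hit [26,59/2], descend [4, 12, 17]
    N4 x:[31,34] y:[28,59/2] z:[26,53/2] -> miss, prune
    N12 x:[29,33] y:[26,29] z:[65/2,69/2] -> miss, prune
    N17 x:[26,27] y:[53/2,28] z:[35,73/2] -> miss, prune
  N13 x:[26,46] y:[24,32] z:[43/2,53/2] -> hit [26,53/2], descend [1, 7, 11, 15]
    N1 x:[34,36] y:[27,55/2] z:[47/2,53/2] -> miss, prune
    N7 x:[44,46] y:[61/2,32] z:[47/2,24] -> miss, prune
    N11 x:[39,41] y:[24,27] z:[43/2,47/2] -> miss, prune
    N15 x:[26,27] y:[26,28] z:[51/2,26] -> hit [26,26] leaf, test {P12@t=26}
  N19 x:[30,62] y:[33,87/2] z:[35/2,29] -> miss, prune

order=[0, 2, 3, 10, 16, 18, 5, 4, 12, 17, 13, 1, 7, 11, 15, 19]  |boxes|=16  |leaves|=1  hit=P12

== RESULT ==
12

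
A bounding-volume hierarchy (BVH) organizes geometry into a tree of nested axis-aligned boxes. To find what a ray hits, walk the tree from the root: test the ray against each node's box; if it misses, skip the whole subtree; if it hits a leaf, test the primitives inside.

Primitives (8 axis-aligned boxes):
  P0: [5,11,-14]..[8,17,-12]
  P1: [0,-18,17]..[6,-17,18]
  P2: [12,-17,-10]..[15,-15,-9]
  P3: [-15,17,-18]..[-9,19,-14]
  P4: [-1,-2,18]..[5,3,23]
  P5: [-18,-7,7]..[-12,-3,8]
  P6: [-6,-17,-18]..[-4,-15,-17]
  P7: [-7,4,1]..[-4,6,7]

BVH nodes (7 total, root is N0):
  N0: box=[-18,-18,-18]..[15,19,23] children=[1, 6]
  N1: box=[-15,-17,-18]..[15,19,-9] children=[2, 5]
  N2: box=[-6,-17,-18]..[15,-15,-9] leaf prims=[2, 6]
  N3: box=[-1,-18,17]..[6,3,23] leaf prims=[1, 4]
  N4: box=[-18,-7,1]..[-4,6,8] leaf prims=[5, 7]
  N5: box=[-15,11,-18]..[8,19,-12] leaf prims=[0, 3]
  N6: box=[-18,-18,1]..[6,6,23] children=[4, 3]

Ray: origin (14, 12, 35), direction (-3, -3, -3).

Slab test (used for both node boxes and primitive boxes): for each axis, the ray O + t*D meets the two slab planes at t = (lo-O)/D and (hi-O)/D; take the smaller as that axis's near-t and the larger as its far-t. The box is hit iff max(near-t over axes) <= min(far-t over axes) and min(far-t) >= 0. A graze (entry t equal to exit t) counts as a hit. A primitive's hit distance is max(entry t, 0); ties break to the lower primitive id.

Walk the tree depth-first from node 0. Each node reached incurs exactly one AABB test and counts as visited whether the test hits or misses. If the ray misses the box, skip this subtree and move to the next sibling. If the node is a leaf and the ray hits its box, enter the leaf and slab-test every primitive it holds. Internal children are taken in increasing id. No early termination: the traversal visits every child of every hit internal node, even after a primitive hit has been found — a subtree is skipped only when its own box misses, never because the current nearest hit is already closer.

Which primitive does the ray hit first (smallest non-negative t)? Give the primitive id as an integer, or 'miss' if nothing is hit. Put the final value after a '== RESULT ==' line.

Trace the traversal:
N0 x:[-1/3,32/3] y:[-7/3,10] z:[4,53/3] -> hit [4,10], descend [1, 6]
  N1 x:[-1/3,29/3] y:[-7/3,29/3] z:[44/3,53/3] -> miss, prune
  N6 x:[8/3,32/3] y:[2,10] z:[4,34/3] -> hit [4,10], descend [3, 4]
    N3 x:[8/3,5] y:[3,10] z:[4,6] -> hit [4,5] leaf, test {P1(miss), P4@t=4}
    N4 x:[6,32/3] y:[2,19/3] z:[9,34/3] -> miss, prune

order=[0, 1, 6, 3, 4]  |boxes|=5  |leaves|=1  hit=P4

== RESULT ==
4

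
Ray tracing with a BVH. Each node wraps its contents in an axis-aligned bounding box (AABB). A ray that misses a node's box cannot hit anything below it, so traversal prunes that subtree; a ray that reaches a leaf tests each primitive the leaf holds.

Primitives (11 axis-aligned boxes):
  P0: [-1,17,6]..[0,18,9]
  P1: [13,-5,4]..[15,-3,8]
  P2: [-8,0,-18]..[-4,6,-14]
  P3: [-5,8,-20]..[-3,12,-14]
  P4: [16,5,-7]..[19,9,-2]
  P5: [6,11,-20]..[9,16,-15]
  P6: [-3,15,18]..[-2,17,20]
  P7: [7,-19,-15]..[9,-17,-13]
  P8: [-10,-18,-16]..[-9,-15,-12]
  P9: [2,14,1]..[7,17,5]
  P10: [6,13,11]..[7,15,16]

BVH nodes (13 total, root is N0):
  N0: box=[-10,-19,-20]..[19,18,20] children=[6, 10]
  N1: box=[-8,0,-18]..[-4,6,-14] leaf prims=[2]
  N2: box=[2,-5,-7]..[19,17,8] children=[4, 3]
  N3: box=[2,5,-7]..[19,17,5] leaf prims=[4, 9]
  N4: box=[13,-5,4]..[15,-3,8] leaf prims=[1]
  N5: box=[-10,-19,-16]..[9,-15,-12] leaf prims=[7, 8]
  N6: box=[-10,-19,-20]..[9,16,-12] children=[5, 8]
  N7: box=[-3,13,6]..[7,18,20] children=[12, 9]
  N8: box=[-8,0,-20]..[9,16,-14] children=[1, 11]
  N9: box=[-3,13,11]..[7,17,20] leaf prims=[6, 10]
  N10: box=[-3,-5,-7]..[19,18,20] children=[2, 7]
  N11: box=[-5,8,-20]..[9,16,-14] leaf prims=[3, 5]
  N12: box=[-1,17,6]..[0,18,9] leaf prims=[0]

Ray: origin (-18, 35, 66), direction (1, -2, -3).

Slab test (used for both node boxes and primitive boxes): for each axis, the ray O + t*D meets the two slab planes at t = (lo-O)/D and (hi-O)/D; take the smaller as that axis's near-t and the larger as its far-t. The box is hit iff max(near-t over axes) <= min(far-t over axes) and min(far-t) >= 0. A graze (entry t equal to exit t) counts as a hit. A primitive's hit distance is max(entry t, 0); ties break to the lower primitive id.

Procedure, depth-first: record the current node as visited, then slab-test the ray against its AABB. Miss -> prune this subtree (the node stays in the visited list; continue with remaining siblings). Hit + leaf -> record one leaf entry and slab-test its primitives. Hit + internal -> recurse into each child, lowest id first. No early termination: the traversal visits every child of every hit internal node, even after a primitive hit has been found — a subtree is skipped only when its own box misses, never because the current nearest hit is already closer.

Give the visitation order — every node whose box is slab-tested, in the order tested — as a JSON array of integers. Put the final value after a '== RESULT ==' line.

Walk:
N0 x:[8,37] y:[17/2,27] z:[46/3,86/3] -> hit [46/3,27], descend [6, 10]
  N6 x:[8,27] y:[19/2,27] z:[26,86/3] -> hit [26,27], descend [5, 8]
    N5 x:[8,27] y:[25,27] z:[26,82/3] -> hit [26,27] leaf, test {P7@t=79/3, P8(miss)}
    N8 x:[10,27] y:[19/2,35/2] z:[80/3,86/3] -> miss, prune
  N10 x:[15,37] y:[17/2,20] z:[46/3,73/3] -> hit [46/3,20], descend [2, 7]
    N2 x:[20,37] y:[9,20] z:[58/3,73/3] -> hit [20,20], descend [3, 4]
      N3 x:[20,37] y:[9,15] z:[61/3,73/3] -> miss, prune
      N4 x:[31,33] y:[19,20] z:[58/3,62/3] -> miss, prune
    N7 x:[15,25] y:[17/2,11] z:[46/3,20] -> miss, prune

9 AABB tests over nodes [0, 6, 5, 8, 10, 2, 3, 4, 7]; 1 leaf entered; closest P7.

== RESULT ==
[0, 6, 5, 8, 10, 2, 3, 4, 7]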